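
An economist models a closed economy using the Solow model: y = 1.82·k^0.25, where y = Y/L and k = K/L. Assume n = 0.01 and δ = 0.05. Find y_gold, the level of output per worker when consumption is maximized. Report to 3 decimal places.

Break-even investment rate: n + δ = 0.01 + 0.05 = 0.06.
Golden rule sets MPK = n+δ: 0.25·1.82·k^(0.25−1) = 0.06, so k_gold = (0.25·1.82/0.06)^(1/0.75) ≈ 14.8986.
Output: y_gold = 1.82·k_gold^0.25 = 1.82·14.8986^0.25 ≈ 3.5757.

y_gold ≈ 3.576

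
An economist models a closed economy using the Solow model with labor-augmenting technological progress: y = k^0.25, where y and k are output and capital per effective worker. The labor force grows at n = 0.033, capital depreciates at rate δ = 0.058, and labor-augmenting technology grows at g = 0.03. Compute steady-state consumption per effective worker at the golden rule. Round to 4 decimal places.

c_gold ≈ 0.9552

n + g + δ = 0.033 + 0.03 + 0.058 = 0.121.
Setting f'(k) = n+g+δ gives 0.25·k^(0.25−1) = 0.121, hence k_gold = (0.25/0.121)^(1/0.75) ≈ 2.6315.
y_gold = 2.6315^0.25 ≈ 1.2737.
c_gold = y_gold − (n+g+δ)·k_gold = 1.2737 − 0.121·2.6315 ≈ 0.9552.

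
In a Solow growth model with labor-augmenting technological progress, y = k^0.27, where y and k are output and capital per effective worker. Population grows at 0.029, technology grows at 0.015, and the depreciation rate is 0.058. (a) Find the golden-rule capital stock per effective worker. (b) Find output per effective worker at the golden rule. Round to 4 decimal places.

(a) k_gold ≈ 3.7943; (b) y_gold ≈ 1.4334

Capital per effective worker breaks even when investment replaces (n + g + δ)·k; here n + g + δ = 0.102.
Maximizing c = f(k) − (n+g+δ)·k gives f'(k) = n+g+δ, i.e. 0.27·k^(0.27−1) = 0.102, so k_gold = (0.27/0.102)^(1/0.73) ≈ 3.7943.
y_gold = 3.7943^0.27 ≈ 1.4334.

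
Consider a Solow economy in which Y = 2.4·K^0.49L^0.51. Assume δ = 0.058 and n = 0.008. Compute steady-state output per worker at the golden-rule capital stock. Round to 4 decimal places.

y_gold ≈ 38.1963

Capital per worker breaks even when investment replaces (n + δ)·k; here n + δ = 0.066.
Maximizing c = f(k) − (n+δ)·k gives f'(k) = n+δ, i.e. 0.49·2.4·k^(0.49−1) = 0.066, so k_gold = (0.49·2.4/0.066)^(1/0.51) ≈ 283.5785.
Output: y_gold = 2.4·k_gold^0.49 = 2.4·283.5785^0.49 ≈ 38.1963.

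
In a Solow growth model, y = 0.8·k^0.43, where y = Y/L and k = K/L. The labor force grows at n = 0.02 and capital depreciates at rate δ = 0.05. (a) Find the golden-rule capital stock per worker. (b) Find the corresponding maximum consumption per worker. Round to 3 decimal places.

(a) k_gold ≈ 16.334; (b) c_gold ≈ 1.516

Break-even investment rate: n + δ = 0.02 + 0.05 = 0.07.
Golden rule sets MPK = n+δ: 0.43·0.8·k^(0.43−1) = 0.07, so k_gold = (0.43·0.8/0.07)^(1/0.57) ≈ 16.3338.
y_gold = 0.8·16.3338^0.43 ≈ 2.6590; c_gold = y_gold − 0.07·k_gold ≈ 1.5156.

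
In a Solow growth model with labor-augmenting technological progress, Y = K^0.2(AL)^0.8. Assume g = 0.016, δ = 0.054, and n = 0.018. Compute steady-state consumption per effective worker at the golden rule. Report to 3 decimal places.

c_gold ≈ 0.982

Capital per effective worker breaks even when investment replaces (n + g + δ)·k; here n + g + δ = 0.088.
Maximizing c = f(k) − (n+g+δ)·k gives f'(k) = n+g+δ, i.e. 0.2·k^(0.2−1) = 0.088, so k_gold = (0.2/0.088)^(1/0.8) ≈ 2.7905.
y_gold = 2.7905^0.2 ≈ 1.2278.
c_gold = y_gold − (n+g+δ)·k_gold = 1.2278 − 0.088·2.7905 ≈ 0.9823.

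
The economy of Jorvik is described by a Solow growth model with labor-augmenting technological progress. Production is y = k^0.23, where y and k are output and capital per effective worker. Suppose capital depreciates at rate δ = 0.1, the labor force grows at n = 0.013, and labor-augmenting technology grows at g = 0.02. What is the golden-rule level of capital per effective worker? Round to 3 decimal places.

Capital per effective worker breaks even when investment replaces (n + g + δ)·k; here n + g + δ = 0.133.
Setting f'(k) = n+g+δ gives 0.23·k^(0.23−1) = 0.133, hence k_gold = (0.23/0.133)^(1/0.77) ≈ 2.0367.

k_gold ≈ 2.037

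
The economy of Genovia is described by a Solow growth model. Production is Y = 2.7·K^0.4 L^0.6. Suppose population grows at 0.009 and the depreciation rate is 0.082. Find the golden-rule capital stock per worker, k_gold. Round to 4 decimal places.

k_gold ≈ 61.7500

The effective depreciation rate is n + δ = 0.009 + 0.082 = 0.091.
Golden rule sets MPK = n+δ: 0.4·2.7·k^(0.4−1) = 0.091, so k_gold = (0.4·2.7/0.091)^(1/0.6) ≈ 61.7500.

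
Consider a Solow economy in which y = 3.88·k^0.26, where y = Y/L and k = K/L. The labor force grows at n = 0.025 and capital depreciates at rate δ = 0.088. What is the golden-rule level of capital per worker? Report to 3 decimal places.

n + δ = 0.025 + 0.088 = 0.113.
Golden rule sets MPK = n+δ: 0.26·3.88·k^(0.26−1) = 0.113, so k_gold = (0.26·3.88/0.113)^(1/0.74) ≈ 19.2649.

k_gold ≈ 19.265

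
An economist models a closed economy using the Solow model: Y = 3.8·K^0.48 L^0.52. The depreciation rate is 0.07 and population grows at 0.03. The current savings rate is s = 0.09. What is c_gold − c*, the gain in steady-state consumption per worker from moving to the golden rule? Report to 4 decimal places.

Capital per worker breaks even when investment replaces (n + δ)·k; here n + δ = 0.1.
Current steady state (s = 0.09): k* = (0.09·3.8/0.1)^(1/0.52) ≈ 10.6408, y* = 3.8·10.6408^0.48 ≈ 11.8231, c* = (1−0.09)·11.8231 ≈ 10.7590.
Golden rule sets MPK = n+δ: 0.48·3.8·k^(0.48−1) = 0.1, so k_gold = (0.48·3.8/0.1)^(1/0.52) ≈ 266.1018.
y_gold = 3.8·266.1018^0.48 ≈ 55.4379, c_gold = y_gold − 0.1·k_gold ≈ 28.8277.
Gain: Δc = 28.8277 − 10.7590 ≈ 18.0687.

Δc ≈ 18.0687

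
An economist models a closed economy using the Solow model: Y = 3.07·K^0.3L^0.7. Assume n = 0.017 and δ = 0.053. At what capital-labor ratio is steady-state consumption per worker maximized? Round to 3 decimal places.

k_gold ≈ 39.701

n + δ = 0.017 + 0.053 = 0.07.
Setting f'(k) = n+δ gives 0.3·3.07·k^(0.3−1) = 0.07, hence k_gold = (0.3·3.07/0.07)^(1/0.7) ≈ 39.7011.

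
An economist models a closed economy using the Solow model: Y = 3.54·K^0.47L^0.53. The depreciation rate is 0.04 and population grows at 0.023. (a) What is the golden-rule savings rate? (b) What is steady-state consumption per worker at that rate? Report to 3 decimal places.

(a) s_gold = 0.470; (b) c_gold ≈ 34.205

The effective depreciation rate is n + δ = 0.023 + 0.04 = 0.063.
For Cobb-Douglas, s_gold equals capital's share: s_gold = 0.47.
Maximizing c = f(k) − (n+δ)·k gives f'(k) = n+δ, i.e. 0.47·3.54·k^(0.47−1) = 0.063, so k_gold = (0.47·3.54/0.063)^(1/0.53) ≈ 481.4677.
y_gold = 3.54·481.4677^0.47 ≈ 64.5372; c_gold = (1−0.47)·y_gold ≈ 34.2047.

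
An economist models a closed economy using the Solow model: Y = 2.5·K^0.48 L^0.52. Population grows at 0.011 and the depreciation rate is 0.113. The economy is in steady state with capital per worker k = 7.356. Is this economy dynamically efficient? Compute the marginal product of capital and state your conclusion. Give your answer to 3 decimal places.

dynamically efficient; MPK ≈ 0.425

The effective depreciation rate is n + δ = 0.011 + 0.113 = 0.124.
MPK = 0.48·2.5·k^(0.48−1) = 0.48·2.5·7.356^(-0.52) ≈ 0.4251.
MPK > 0.124, so the economy is dynamically efficient (under-saving).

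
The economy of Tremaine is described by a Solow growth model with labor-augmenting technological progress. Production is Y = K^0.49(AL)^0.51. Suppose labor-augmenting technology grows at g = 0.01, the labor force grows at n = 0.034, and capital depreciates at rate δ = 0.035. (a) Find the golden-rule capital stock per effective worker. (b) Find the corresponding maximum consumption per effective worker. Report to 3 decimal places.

Break-even investment rate: n + g + δ = 0.034 + 0.01 + 0.035 = 0.079.
At the golden rule the marginal product of capital equals n+g+δ: 0.49·k^(0.49−1) = 0.079. Solving, k_gold = (0.49/0.079)^(1/0.51) ≈ 35.8143.
y_gold = 35.8143^0.49 ≈ 5.7741; c_gold = y_gold − 0.079·k_gold ≈ 2.9448.

(a) k_gold ≈ 35.814; (b) c_gold ≈ 2.945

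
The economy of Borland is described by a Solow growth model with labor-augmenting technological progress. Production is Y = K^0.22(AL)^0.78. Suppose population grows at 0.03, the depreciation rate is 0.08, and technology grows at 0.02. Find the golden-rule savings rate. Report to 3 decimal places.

The effective depreciation rate is n + g + δ = 0.03 + 0.02 + 0.08 = 0.13.
At the golden rule MPK = n+g+δ, and in any Cobb-Douglas steady state s = (n+g+δ)·k/y = MPK·k/y = capital's share 0.22.

s_gold = 0.220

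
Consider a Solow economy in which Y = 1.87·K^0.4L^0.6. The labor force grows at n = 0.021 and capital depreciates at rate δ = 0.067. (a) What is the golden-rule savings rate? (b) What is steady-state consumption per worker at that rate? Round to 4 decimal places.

(a) s_gold = 0.4000; (b) c_gold ≈ 4.6731

Break-even investment rate: n + δ = 0.021 + 0.067 = 0.088.
For Cobb-Douglas, s_gold equals capital's share: s_gold = 0.4.
Setting f'(k) = n+δ gives 0.4·1.87·k^(0.4−1) = 0.088, hence k_gold = (0.4·1.87/0.088)^(1/0.6) ≈ 35.4023.
y_gold = 1.87·35.4023^0.4 ≈ 7.7885; c_gold = (1−0.4)·y_gold ≈ 4.6731.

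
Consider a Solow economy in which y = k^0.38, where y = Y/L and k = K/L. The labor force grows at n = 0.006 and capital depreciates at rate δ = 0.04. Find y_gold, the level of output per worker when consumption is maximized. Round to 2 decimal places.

y_gold ≈ 3.65

Capital per worker breaks even when investment replaces (n + δ)·k; here n + δ = 0.046.
Maximizing c = f(k) − (n+δ)·k gives f'(k) = n+δ, i.e. 0.38·k^(0.38−1) = 0.046, so k_gold = (0.38/0.046)^(1/0.62) ≈ 30.1352.
Output: y_gold = k_gold^0.38 = 30.1352^0.38 ≈ 3.6479.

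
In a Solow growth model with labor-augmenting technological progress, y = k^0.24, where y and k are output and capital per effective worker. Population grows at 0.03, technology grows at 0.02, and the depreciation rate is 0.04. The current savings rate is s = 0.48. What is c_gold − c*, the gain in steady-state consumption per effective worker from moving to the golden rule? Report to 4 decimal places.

Break-even investment rate: n + g + δ = 0.03 + 0.02 + 0.04 = 0.09.
Current steady state (s = 0.48): k* = (0.48/0.09)^(1/0.76) ≈ 9.0485, y* = 9.0485^0.24 ≈ 1.6966, c* = (1−0.48)·1.6966 ≈ 0.8822.
Setting f'(k) = n+g+δ gives 0.24·k^(0.24−1) = 0.09, hence k_gold = (0.24/0.09)^(1/0.76) ≈ 3.6348.
y_gold = 3.6348^0.24 ≈ 1.3631, c_gold = y_gold − 0.09·k_gold ≈ 1.0359.
Gain: Δc = 1.0359 − 0.8822 ≈ 0.1537.

Δc ≈ 0.1537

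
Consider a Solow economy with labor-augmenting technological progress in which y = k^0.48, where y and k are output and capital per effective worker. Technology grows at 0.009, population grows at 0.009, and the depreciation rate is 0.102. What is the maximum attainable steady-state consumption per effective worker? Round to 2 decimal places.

c_gold ≈ 1.87

The effective depreciation rate is n + g + δ = 0.009 + 0.009 + 0.102 = 0.12.
At the golden rule the marginal product of capital equals n+g+δ: 0.48·k^(0.48−1) = 0.12. Solving, k_gold = (0.48/0.12)^(1/0.52) ≈ 14.3816.
y_gold = 14.3816^0.48 ≈ 3.5954.
c_gold = y_gold − (n+g+δ)·k_gold = 3.5954 − 0.12·14.3816 ≈ 1.8696.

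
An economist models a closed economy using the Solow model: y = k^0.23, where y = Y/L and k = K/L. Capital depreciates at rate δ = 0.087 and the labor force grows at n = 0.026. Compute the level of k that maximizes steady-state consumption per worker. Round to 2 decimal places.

k_gold ≈ 2.52

Capital per worker breaks even when investment replaces (n + δ)·k; here n + δ = 0.113.
Maximizing c = f(k) − (n+δ)·k gives f'(k) = n+δ, i.e. 0.23·k^(0.23−1) = 0.113, so k_gold = (0.23/0.113)^(1/0.77) ≈ 2.5168.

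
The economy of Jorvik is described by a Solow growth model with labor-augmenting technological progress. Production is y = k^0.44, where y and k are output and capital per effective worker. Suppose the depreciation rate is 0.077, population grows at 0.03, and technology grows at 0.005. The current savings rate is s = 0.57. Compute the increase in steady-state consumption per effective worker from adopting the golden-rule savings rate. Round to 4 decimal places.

n + g + δ = 0.03 + 0.005 + 0.077 = 0.112.
Current steady state (s = 0.57): k* = (0.57/0.112)^(1/0.56) ≈ 18.2763, y* = 18.2763^0.44 ≈ 3.5911, c* = (1−0.57)·3.5911 ≈ 1.5442.
Golden rule sets MPK = n+g+δ: 0.44·k^(0.44−1) = 0.112, so k_gold = (0.44/0.112)^(1/0.56) ≈ 11.5115.
y_gold = 11.5115^0.44 ≈ 2.9302, c_gold = y_gold − 0.112·k_gold ≈ 1.6409.
Gain: Δc = 1.6409 − 1.5442 ≈ 0.0967.

Δc ≈ 0.0967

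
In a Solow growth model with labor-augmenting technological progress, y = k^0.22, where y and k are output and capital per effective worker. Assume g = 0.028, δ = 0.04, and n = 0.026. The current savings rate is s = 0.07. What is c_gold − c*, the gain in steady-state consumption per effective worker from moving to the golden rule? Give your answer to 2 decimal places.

Break-even investment rate: n + g + δ = 0.026 + 0.028 + 0.04 = 0.094.
Current steady state (s = 0.07): k* = (0.07/0.094)^(1/0.78) ≈ 0.6853, y* = 0.6853^0.22 ≈ 0.9202, c* = (1−0.07)·0.9202 ≈ 0.8558.
Maximizing c = f(k) − (n+g+δ)·k gives f'(k) = n+g+δ, i.e. 0.22·k^(0.22−1) = 0.094, so k_gold = (0.22/0.094)^(1/0.78) ≈ 2.9748.
y_gold = 2.9748^0.22 ≈ 1.2710, c_gold = y_gold − 0.094·k_gold ≈ 0.9914.
Gain: Δc = 0.9914 − 0.8558 ≈ 0.1356.

Δc ≈ 0.14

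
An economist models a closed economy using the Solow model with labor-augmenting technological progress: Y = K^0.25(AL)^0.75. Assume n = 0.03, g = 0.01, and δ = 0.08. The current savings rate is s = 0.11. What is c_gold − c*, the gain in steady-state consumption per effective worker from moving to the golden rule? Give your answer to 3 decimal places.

Δc ≈ 0.093

Break-even investment rate: n + g + δ = 0.03 + 0.01 + 0.08 = 0.12.
Current steady state (s = 0.11): k* = (0.11/0.12)^(1/0.75) ≈ 0.8905, y* = 0.8905^0.25 ≈ 0.9714, c* = (1−0.11)·0.9714 ≈ 0.8646.
Maximizing c = f(k) − (n+g+δ)·k gives f'(k) = n+g+δ, i.e. 0.25·k^(0.25−1) = 0.12, so k_gold = (0.25/0.12)^(1/0.75) ≈ 2.6608.
y_gold = 2.6608^0.25 ≈ 1.2772, c_gold = y_gold − 0.12·k_gold ≈ 0.9579.
Gain: Δc = 0.9579 − 0.8646 ≈ 0.0933.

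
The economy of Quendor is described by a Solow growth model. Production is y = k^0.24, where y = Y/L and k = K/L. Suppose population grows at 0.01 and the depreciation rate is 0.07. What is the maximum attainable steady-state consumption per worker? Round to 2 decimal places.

c_gold ≈ 1.08

n + δ = 0.01 + 0.07 = 0.08.
Maximizing c = f(k) − (n+δ)·k gives f'(k) = n+δ, i.e. 0.24·k^(0.24−1) = 0.08, so k_gold = (0.24/0.08)^(1/0.76) ≈ 4.2442.
y_gold = 4.2442^0.24 ≈ 1.4147.
c_gold = y_gold − (n+δ)·k_gold = 1.4147 − 0.08·4.2442 ≈ 1.0752.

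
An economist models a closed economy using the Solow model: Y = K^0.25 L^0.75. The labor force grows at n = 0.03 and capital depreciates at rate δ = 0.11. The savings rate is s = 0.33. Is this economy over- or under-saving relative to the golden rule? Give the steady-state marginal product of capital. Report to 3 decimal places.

The effective depreciation rate is n + δ = 0.03 + 0.11 = 0.14.
Steady-state k*: s·k^0.25 = 0.14·k gives k* = (0.33/0.14)^(1/0.75) ≈ 3.1370.
MPK = 0.25·3.1370^(-0.75) ≈ 0.1061.
MPK < n+δ = 0.14, so the economy is dynamically inefficient (over-saving).

over-saving; MPK ≈ 0.106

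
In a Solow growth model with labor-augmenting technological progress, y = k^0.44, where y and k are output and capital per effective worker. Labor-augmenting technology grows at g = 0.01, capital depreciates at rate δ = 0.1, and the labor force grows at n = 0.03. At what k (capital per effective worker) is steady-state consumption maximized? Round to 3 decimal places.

k_gold ≈ 7.728

The effective depreciation rate is n + g + δ = 0.03 + 0.01 + 0.1 = 0.14.
Maximizing c = f(k) − (n+g+δ)·k gives f'(k) = n+g+δ, i.e. 0.44·k^(0.44−1) = 0.14, so k_gold = (0.44/0.14)^(1/0.56) ≈ 7.7282.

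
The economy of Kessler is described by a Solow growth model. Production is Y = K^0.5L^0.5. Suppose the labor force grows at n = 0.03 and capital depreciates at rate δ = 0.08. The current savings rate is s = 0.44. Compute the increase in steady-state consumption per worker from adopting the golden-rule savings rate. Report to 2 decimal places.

Δc ≈ 0.03

Break-even investment rate: n + δ = 0.03 + 0.08 = 0.11.
Current steady state (s = 0.44): k* = (0.44/0.11)^(1/0.5) ≈ 16.0000, y* = 16.0000^0.5 ≈ 4.0000, c* = (1−0.44)·4.0000 ≈ 2.2400.
Golden rule sets MPK = n+δ: 0.5·k^(0.5−1) = 0.11, so k_gold = (0.5/0.11)^(1/0.5) ≈ 20.6612.
y_gold = 20.6612^0.5 ≈ 4.5455, c_gold = y_gold − 0.11·k_gold ≈ 2.2727.
Gain: Δc = 2.2727 − 2.2400 ≈ 0.0327.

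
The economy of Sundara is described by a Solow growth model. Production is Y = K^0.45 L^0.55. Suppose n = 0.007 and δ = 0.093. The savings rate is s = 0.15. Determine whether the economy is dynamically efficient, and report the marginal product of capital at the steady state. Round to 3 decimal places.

dynamically efficient; MPK ≈ 0.300

Break-even investment rate: n + δ = 0.007 + 0.093 = 0.1.
Steady-state k*: s·k^0.45 = 0.1·k gives k* = (0.15/0.1)^(1/0.55) ≈ 2.0901.
MPK = 0.45·2.0901^(-0.55) ≈ 0.3000.
MPK > n+δ = 0.1, so the economy is dynamically efficient (under-saving).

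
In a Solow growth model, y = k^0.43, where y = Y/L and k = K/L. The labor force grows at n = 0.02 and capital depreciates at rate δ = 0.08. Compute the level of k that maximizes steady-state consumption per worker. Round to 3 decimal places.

n + δ = 0.02 + 0.08 = 0.1.
Setting f'(k) = n+δ gives 0.43·k^(0.43−1) = 0.1, hence k_gold = (0.43/0.1)^(1/0.57) ≈ 12.9225.

k_gold ≈ 12.923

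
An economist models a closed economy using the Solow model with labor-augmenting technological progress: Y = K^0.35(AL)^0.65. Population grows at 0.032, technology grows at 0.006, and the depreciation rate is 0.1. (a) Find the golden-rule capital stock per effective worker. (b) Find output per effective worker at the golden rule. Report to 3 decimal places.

(a) k_gold ≈ 4.186; (b) y_gold ≈ 1.651

Capital per effective worker breaks even when investment replaces (n + g + δ)·k; here n + g + δ = 0.138.
At the golden rule the marginal product of capital equals n+g+δ: 0.35·k^(0.35−1) = 0.138. Solving, k_gold = (0.35/0.138)^(1/0.65) ≈ 4.1863.
y_gold = 4.1863^0.35 ≈ 1.6506.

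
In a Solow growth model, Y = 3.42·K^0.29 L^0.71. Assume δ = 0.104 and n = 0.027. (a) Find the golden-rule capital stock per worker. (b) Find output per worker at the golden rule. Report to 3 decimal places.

(a) k_gold ≈ 17.308; (b) y_gold ≈ 7.818

Break-even investment rate: n + δ = 0.027 + 0.104 = 0.131.
Setting f'(k) = n+δ gives 0.29·3.42·k^(0.29−1) = 0.131, hence k_gold = (0.29·3.42/0.131)^(1/0.71) ≈ 17.3079.
y_gold = 3.42·17.3079^0.29 ≈ 7.8184.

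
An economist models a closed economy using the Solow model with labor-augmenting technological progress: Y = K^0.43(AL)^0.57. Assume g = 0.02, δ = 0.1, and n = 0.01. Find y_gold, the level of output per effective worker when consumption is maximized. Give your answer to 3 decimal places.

y_gold ≈ 2.466

Break-even investment rate: n + g + δ = 0.01 + 0.02 + 0.1 = 0.13.
Golden rule sets MPK = n+g+δ: 0.43·k^(0.43−1) = 0.13, so k_gold = (0.43/0.13)^(1/0.57) ≈ 8.1554.
Output: y_gold = k_gold^0.43 = 8.1554^0.43 ≈ 2.4656.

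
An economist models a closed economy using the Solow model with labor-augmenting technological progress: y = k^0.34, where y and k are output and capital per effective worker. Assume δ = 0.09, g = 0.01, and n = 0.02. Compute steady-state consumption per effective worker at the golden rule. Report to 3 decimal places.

The effective depreciation rate is n + g + δ = 0.02 + 0.01 + 0.09 = 0.12.
Golden rule sets MPK = n+g+δ: 0.34·k^(0.34−1) = 0.12, so k_gold = (0.34/0.12)^(1/0.66) ≈ 4.8451.
y_gold = 4.8451^0.34 ≈ 1.7100.
c_gold = y_gold − (n+g+δ)·k_gold = 1.7100 − 0.12·4.8451 ≈ 1.1286.

c_gold ≈ 1.129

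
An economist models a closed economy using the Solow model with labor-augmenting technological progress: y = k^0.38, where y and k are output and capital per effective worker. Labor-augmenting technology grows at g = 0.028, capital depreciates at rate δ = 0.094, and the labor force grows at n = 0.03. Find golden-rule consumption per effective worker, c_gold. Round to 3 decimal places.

Capital per effective worker breaks even when investment replaces (n + g + δ)·k; here n + g + δ = 0.152.
Maximizing c = f(k) − (n+g+δ)·k gives f'(k) = n+g+δ, i.e. 0.38·k^(0.38−1) = 0.152, so k_gold = (0.38/0.152)^(1/0.62) ≈ 4.3837.
y_gold = 4.3837^0.38 ≈ 1.7535.
c_gold = y_gold − (n+g+δ)·k_gold = 1.7535 − 0.152·4.3837 ≈ 1.0872.

c_gold ≈ 1.087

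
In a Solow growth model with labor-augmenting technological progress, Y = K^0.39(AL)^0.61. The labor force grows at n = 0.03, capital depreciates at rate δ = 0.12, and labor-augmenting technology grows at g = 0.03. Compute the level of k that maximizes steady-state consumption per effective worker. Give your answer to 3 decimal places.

k_gold ≈ 3.552

Capital per effective worker breaks even when investment replaces (n + g + δ)·k; here n + g + δ = 0.18.
Golden rule sets MPK = n+g+δ: 0.39·k^(0.39−1) = 0.18, so k_gold = (0.39/0.18)^(1/0.61) ≈ 3.5520.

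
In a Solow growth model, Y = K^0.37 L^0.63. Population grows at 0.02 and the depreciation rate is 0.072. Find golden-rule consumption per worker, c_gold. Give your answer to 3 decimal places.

n + δ = 0.02 + 0.072 = 0.092.
Maximizing c = f(k) − (n+δ)·k gives f'(k) = n+δ, i.e. 0.37·k^(0.37−1) = 0.092, so k_gold = (0.37/0.092)^(1/0.63) ≈ 9.1072.
y_gold = 9.1072^0.37 ≈ 2.2645.
c_gold = y_gold − (n+δ)·k_gold = 2.2645 − 0.092·9.1072 ≈ 1.4266.

c_gold ≈ 1.427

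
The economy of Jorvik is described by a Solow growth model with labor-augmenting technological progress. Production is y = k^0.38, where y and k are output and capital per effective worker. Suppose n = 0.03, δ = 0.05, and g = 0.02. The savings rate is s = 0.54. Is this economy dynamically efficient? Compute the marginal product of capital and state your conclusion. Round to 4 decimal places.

n + g + δ = 0.03 + 0.02 + 0.05 = 0.1.
Steady-state k*: s·k^0.38 = 0.1·k gives k* = (0.54/0.1)^(1/0.62) ≈ 15.1803.
MPK = 0.38·15.1803^(-0.62) ≈ 0.0704.
MPK < n+g+δ = 0.1, so the economy is dynamically inefficient (over-saving).

dynamically inefficient; MPK ≈ 0.0704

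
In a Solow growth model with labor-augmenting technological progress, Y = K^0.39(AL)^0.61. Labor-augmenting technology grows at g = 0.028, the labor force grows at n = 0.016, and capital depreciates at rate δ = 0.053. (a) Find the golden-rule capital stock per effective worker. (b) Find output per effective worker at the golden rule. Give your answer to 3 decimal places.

(a) k_gold ≈ 9.787; (b) y_gold ≈ 2.434

n + g + δ = 0.016 + 0.028 + 0.053 = 0.097.
Setting f'(k) = n+g+δ gives 0.39·k^(0.39−1) = 0.097, hence k_gold = (0.39/0.097)^(1/0.61) ≈ 9.7869.
y_gold = 9.7869^0.39 ≈ 2.4342.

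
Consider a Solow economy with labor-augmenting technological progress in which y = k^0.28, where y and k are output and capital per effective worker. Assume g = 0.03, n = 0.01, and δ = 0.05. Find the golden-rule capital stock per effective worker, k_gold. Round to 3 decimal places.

Capital per effective worker breaks even when investment replaces (n + g + δ)·k; here n + g + δ = 0.09.
At the golden rule the marginal product of capital equals n+g+δ: 0.28·k^(0.28−1) = 0.09. Solving, k_gold = (0.28/0.09)^(1/0.72) ≈ 4.8373.

k_gold ≈ 4.837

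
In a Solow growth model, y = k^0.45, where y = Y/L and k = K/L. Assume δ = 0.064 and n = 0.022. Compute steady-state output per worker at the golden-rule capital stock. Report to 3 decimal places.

n + δ = 0.022 + 0.064 = 0.086.
Golden rule sets MPK = n+δ: 0.45·k^(0.45−1) = 0.086, so k_gold = (0.45/0.086)^(1/0.55) ≈ 20.2653.
Output: y_gold = k_gold^0.45 = 20.2653^0.45 ≈ 3.8729.

y_gold ≈ 3.873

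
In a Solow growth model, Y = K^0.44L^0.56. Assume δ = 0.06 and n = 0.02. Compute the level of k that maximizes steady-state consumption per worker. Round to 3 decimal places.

Break-even investment rate: n + δ = 0.02 + 0.06 = 0.08.
At the golden rule the marginal product of capital equals n+δ: 0.44·k^(0.44−1) = 0.08. Solving, k_gold = (0.44/0.08)^(1/0.56) ≈ 20.9931.

k_gold ≈ 20.993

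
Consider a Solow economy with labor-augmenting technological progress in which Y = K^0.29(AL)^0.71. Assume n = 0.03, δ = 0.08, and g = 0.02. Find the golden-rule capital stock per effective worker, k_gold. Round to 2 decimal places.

The effective depreciation rate is n + g + δ = 0.03 + 0.02 + 0.08 = 0.13.
Setting f'(k) = n+g+δ gives 0.29·k^(0.29−1) = 0.13, hence k_gold = (0.29/0.13)^(1/0.71) ≈ 3.0959.

k_gold ≈ 3.10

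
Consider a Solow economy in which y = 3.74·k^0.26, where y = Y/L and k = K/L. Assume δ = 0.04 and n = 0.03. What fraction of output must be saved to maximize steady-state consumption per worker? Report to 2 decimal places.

s_gold = 0.26

Break-even investment rate: n + δ = 0.03 + 0.04 = 0.07.
At the golden rule MPK = n+δ, and in any Cobb-Douglas steady state s = (n+δ)·k/y = MPK·k/y = capital's share 0.26.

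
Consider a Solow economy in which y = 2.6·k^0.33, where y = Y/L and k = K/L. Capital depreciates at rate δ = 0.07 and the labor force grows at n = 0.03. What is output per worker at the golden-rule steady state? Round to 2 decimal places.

Break-even investment rate: n + δ = 0.03 + 0.07 = 0.1.
At the golden rule the marginal product of capital equals n+δ: 0.33·2.6·k^(0.33−1) = 0.1. Solving, k_gold = (0.33·2.6/0.1)^(1/0.67) ≈ 24.7323.
Output: y_gold = 2.6·k_gold^0.33 = 2.6·24.7323^0.33 ≈ 7.4946.

y_gold ≈ 7.49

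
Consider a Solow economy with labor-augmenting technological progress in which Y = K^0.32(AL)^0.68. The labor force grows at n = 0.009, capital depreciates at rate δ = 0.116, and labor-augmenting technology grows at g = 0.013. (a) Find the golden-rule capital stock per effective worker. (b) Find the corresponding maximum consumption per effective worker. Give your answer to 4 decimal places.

(a) k_gold ≈ 3.4448; (b) c_gold ≈ 1.0102

Capital per effective worker breaks even when investment replaces (n + g + δ)·k; here n + g + δ = 0.138.
At the golden rule the marginal product of capital equals n+g+δ: 0.32·k^(0.32−1) = 0.138. Solving, k_gold = (0.32/0.138)^(1/0.68) ≈ 3.4448.
y_gold = 3.4448^0.32 ≈ 1.4856; c_gold = y_gold − 0.138·k_gold ≈ 1.0102.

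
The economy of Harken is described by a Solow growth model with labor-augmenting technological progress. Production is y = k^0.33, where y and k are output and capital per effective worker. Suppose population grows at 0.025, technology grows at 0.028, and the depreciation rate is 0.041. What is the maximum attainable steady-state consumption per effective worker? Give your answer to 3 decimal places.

c_gold ≈ 1.244

n + g + δ = 0.025 + 0.028 + 0.041 = 0.094.
Golden rule sets MPK = n+g+δ: 0.33·k^(0.33−1) = 0.094, so k_gold = (0.33/0.094)^(1/0.67) ≈ 6.5164.
y_gold = 6.5164^0.33 ≈ 1.8562.
c_gold = y_gold − (n+g+δ)·k_gold = 1.8562 − 0.094·6.5164 ≈ 1.2436.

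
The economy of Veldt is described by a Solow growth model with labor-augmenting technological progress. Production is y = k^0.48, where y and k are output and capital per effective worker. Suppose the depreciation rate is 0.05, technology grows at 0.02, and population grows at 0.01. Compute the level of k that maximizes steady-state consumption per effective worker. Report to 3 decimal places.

k_gold ≈ 31.365

Capital per effective worker breaks even when investment replaces (n + g + δ)·k; here n + g + δ = 0.08.
Maximizing c = f(k) − (n+g+δ)·k gives f'(k) = n+g+δ, i.e. 0.48·k^(0.48−1) = 0.08, so k_gold = (0.48/0.08)^(1/0.52) ≈ 31.3650.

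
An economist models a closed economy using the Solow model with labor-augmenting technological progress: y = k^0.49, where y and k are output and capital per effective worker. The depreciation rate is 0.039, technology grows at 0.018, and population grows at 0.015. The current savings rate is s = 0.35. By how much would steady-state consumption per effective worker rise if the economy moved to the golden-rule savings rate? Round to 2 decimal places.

The effective depreciation rate is n + g + δ = 0.015 + 0.018 + 0.039 = 0.072.
Current steady state (s = 0.35): k* = (0.35/0.072)^(1/0.51) ≈ 22.2096, y* = 22.2096^0.49 ≈ 4.5688, c* = (1−0.35)·4.5688 ≈ 2.9697.
Golden rule sets MPK = n+g+δ: 0.49·k^(0.49−1) = 0.072, so k_gold = (0.49/0.072)^(1/0.51) ≈ 42.9602.
y_gold = 42.9602^0.49 ≈ 6.3125, c_gold = y_gold − 0.072·k_gold ≈ 3.2194.
Gain: Δc = 3.2194 − 2.9697 ≈ 0.2496.

Δc ≈ 0.25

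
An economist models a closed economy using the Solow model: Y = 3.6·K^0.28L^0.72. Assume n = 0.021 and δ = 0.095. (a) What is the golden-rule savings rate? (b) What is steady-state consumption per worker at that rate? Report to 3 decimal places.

n + δ = 0.021 + 0.095 = 0.116.
For Cobb-Douglas, s_gold equals capital's share: s_gold = 0.28.
Golden rule sets MPK = n+δ: 0.28·3.6·k^(0.28−1) = 0.116, so k_gold = (0.28·3.6/0.116)^(1/0.72) ≈ 20.1451.
y_gold = 3.6·20.1451^0.28 ≈ 8.3458; c_gold = (1−0.28)·y_gold ≈ 6.0090.

(a) s_gold = 0.280; (b) c_gold ≈ 6.009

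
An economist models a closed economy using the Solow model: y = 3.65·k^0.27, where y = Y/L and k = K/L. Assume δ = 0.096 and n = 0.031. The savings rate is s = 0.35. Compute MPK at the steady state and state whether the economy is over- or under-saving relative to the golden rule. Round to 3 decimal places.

The effective depreciation rate is n + δ = 0.031 + 0.096 = 0.127.
Steady-state k*: s·A·k^0.27 = 0.127·k gives k* = (0.35·3.65/0.127)^(1/0.73) ≈ 23.6247.
MPK = 0.27·3.65·23.6247^(-0.73) ≈ 0.0980.
MPK < n+δ = 0.127, so the economy is dynamically inefficient (over-saving).

over-saving; MPK ≈ 0.098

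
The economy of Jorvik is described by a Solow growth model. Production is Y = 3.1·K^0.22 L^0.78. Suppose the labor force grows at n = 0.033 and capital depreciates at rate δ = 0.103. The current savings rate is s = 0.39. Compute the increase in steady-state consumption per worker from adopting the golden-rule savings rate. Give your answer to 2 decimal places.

Capital per worker breaks even when investment replaces (n + δ)·k; here n + δ = 0.136.
Current steady state (s = 0.39): k* = (0.39·3.1/0.136)^(1/0.78) ≈ 16.4635, y* = 3.1·16.4635^0.22 ≈ 5.7411, c* = (1−0.39)·5.7411 ≈ 3.5021.
Golden rule sets MPK = n+δ: 0.22·3.1·k^(0.22−1) = 0.136, so k_gold = (0.22·3.1/0.136)^(1/0.78) ≈ 7.9022.
y_gold = 3.1·7.9022^0.22 ≈ 4.8850, c_gold = y_gold − 0.136·k_gold ≈ 3.8103.
Gain: Δc = 3.8103 − 3.5021 ≈ 0.3082.

Δc ≈ 0.31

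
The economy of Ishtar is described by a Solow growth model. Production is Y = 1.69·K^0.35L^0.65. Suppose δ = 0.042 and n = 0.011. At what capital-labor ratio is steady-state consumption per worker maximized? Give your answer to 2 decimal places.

k_gold ≈ 40.91

Break-even investment rate: n + δ = 0.011 + 0.042 = 0.053.
Golden rule sets MPK = n+δ: 0.35·1.69·k^(0.35−1) = 0.053, so k_gold = (0.35·1.69/0.053)^(1/0.65) ≈ 40.9085.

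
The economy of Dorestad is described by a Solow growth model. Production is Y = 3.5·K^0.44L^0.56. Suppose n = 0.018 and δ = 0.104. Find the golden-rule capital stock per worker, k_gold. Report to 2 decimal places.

The effective depreciation rate is n + δ = 0.018 + 0.104 = 0.122.
At the golden rule the marginal product of capital equals n+δ: 0.44·3.5·k^(0.44−1) = 0.122. Solving, k_gold = (0.44·3.5/0.122)^(1/0.56) ≈ 92.5462.

k_gold ≈ 92.55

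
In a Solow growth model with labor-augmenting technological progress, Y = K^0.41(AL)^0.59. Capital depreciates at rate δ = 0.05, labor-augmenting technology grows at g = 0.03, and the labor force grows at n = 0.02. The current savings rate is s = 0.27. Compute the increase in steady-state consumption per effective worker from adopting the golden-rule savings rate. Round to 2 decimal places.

Δc ≈ 0.12

Break-even investment rate: n + g + δ = 0.02 + 0.03 + 0.05 = 0.1.
Current steady state (s = 0.27): k* = (0.27/0.1)^(1/0.59) ≈ 5.3842, y* = 5.3842^0.41 ≈ 1.9942, c* = (1−0.27)·1.9942 ≈ 1.4557.
At the golden rule the marginal product of capital equals n+g+δ: 0.41·k^(0.41−1) = 0.1. Solving, k_gold = (0.41/0.1)^(1/0.59) ≈ 10.9299.
y_gold = 10.9299^0.41 ≈ 2.6658, c_gold = y_gold − 0.1·k_gold ≈ 1.5728.
Gain: Δc = 1.5728 − 1.4557 ≈ 0.1171.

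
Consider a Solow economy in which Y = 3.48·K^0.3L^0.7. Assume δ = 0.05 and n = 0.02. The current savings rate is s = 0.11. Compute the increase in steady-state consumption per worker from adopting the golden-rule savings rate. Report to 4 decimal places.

Break-even investment rate: n + δ = 0.02 + 0.05 = 0.07.
Current steady state (s = 0.11): k* = (0.11·3.48/0.07)^(1/0.7) ≈ 11.3268, y* = 3.48·11.3268^0.3 ≈ 7.2079, c* = (1−0.11)·7.2079 ≈ 6.4151.
Setting f'(k) = n+δ gives 0.3·3.48·k^(0.3−1) = 0.07, hence k_gold = (0.3·3.48/0.07)^(1/0.7) ≈ 47.4870.
y_gold = 3.48·47.4870^0.3 ≈ 11.0803, c_gold = y_gold − 0.07·k_gold ≈ 7.7562.
Gain: Δc = 7.7562 − 6.4151 ≈ 1.3412.

Δc ≈ 1.3412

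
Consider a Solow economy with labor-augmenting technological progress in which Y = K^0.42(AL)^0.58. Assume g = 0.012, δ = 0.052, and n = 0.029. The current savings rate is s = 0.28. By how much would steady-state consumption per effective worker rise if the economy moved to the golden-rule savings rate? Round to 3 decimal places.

Δc ≈ 0.129

Capital per effective worker breaks even when investment replaces (n + g + δ)·k; here n + g + δ = 0.093.
Current steady state (s = 0.28): k* = (0.28/0.093)^(1/0.58) ≈ 6.6881, y* = 6.6881^0.42 ≈ 2.2214, c* = (1−0.28)·2.2214 ≈ 1.5994.
Golden rule sets MPK = n+g+δ: 0.42·k^(0.42−1) = 0.093, so k_gold = (0.42/0.093)^(1/0.58) ≈ 13.4557.
y_gold = 13.4557^0.42 ≈ 2.9795, c_gold = y_gold − 0.093·k_gold ≈ 1.7281.
Gain: Δc = 1.7281 − 1.5994 ≈ 0.1287.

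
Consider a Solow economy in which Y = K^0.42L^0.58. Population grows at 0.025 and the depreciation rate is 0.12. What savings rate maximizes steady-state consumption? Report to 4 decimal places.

n + δ = 0.025 + 0.12 = 0.145.
At the golden rule MPK = n+δ, and in any Cobb-Douglas steady state s = (n+δ)·k/y = MPK·k/y = capital's share 0.42.

s_gold = 0.4200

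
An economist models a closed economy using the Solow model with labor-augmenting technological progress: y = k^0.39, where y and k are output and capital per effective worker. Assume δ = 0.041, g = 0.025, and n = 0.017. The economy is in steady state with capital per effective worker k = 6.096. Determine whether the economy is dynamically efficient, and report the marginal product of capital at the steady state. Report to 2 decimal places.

dynamically efficient; MPK ≈ 0.13

The effective depreciation rate is n + g + δ = 0.017 + 0.025 + 0.041 = 0.083.
MPK = 0.39·k^(0.39−1) = 0.39·6.096^(-0.61) ≈ 0.1295.
MPK > 0.083, so the economy is dynamically efficient (under-saving).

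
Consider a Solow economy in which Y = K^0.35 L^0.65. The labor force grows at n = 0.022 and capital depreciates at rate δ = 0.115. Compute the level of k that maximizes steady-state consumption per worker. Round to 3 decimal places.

n + δ = 0.022 + 0.115 = 0.137.
Setting f'(k) = n+δ gives 0.35·k^(0.35−1) = 0.137, hence k_gold = (0.35/0.137)^(1/0.65) ≈ 4.2334.

k_gold ≈ 4.233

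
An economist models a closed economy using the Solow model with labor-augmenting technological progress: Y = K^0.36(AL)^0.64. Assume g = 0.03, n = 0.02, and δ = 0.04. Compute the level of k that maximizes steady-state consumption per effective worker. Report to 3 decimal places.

Break-even investment rate: n + g + δ = 0.02 + 0.03 + 0.04 = 0.09.
Maximizing c = f(k) − (n+g+δ)·k gives f'(k) = n+g+δ, i.e. 0.36·k^(0.36−1) = 0.09, so k_gold = (0.36/0.09)^(1/0.64) ≈ 8.7241.

k_gold ≈ 8.724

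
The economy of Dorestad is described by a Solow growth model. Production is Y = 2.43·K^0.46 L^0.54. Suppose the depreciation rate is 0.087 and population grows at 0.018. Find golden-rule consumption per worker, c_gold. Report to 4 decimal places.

n + δ = 0.018 + 0.087 = 0.105.
Maximizing c = f(k) − (n+δ)·k gives f'(k) = n+δ, i.e. 0.46·2.43·k^(0.46−1) = 0.105, so k_gold = (0.46·2.43/0.105)^(1/0.54) ≈ 79.8317.
y_gold = 2.43·79.8317^0.46 ≈ 18.2225.
c_gold = y_gold − (n+δ)·k_gold = 18.2225 − 0.105·79.8317 ≈ 9.8401.

c_gold ≈ 9.8401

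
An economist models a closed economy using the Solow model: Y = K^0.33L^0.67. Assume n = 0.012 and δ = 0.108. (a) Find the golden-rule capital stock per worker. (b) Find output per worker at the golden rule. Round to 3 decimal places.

The effective depreciation rate is n + δ = 0.012 + 0.108 = 0.12.
Maximizing c = f(k) − (n+δ)·k gives f'(k) = n+δ, i.e. 0.33·k^(0.33−1) = 0.12, so k_gold = (0.33/0.12)^(1/0.67) ≈ 4.5261.
y_gold = 4.5261^0.33 ≈ 1.6458.

(a) k_gold ≈ 4.526; (b) y_gold ≈ 1.646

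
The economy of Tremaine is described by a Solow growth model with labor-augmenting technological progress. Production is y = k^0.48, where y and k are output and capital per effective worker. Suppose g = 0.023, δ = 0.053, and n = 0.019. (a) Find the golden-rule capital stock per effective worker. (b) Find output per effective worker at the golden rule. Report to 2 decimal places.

Capital per effective worker breaks even when investment replaces (n + g + δ)·k; here n + g + δ = 0.095.
Setting f'(k) = n+g+δ gives 0.48·k^(0.48−1) = 0.095, hence k_gold = (0.48/0.095)^(1/0.52) ≈ 22.5382.
y_gold = 22.5382^0.48 ≈ 4.4607.

(a) k_gold ≈ 22.54; (b) y_gold ≈ 4.46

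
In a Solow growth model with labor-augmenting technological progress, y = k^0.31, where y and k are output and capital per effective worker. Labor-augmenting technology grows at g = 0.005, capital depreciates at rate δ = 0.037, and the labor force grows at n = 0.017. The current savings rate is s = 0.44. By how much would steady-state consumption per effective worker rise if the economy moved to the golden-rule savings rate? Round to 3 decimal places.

Capital per effective worker breaks even when investment replaces (n + g + δ)·k; here n + g + δ = 0.059.
Current steady state (s = 0.44): k* = (0.44/0.059)^(1/0.69) ≈ 18.3924, y* = 18.3924^0.31 ≈ 2.4663, c* = (1−0.44)·2.4663 ≈ 1.3811.
At the golden rule the marginal product of capital equals n+g+δ: 0.31·k^(0.31−1) = 0.059. Solving, k_gold = (0.31/0.059)^(1/0.69) ≈ 11.0718.
y_gold = 11.0718^0.31 ≈ 2.1072, c_gold = y_gold − 0.059·k_gold ≈ 1.4540.
Gain: Δc = 1.4540 − 1.3811 ≈ 0.0729.

Δc ≈ 0.073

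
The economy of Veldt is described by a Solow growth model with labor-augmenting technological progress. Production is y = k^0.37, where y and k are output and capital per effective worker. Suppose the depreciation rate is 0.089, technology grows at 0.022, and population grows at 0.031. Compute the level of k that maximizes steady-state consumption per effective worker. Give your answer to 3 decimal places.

Break-even investment rate: n + g + δ = 0.031 + 0.022 + 0.089 = 0.142.
At the golden rule the marginal product of capital equals n+g+δ: 0.37·k^(0.37−1) = 0.142. Solving, k_gold = (0.37/0.142)^(1/0.63) ≈ 4.5728.

k_gold ≈ 4.573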